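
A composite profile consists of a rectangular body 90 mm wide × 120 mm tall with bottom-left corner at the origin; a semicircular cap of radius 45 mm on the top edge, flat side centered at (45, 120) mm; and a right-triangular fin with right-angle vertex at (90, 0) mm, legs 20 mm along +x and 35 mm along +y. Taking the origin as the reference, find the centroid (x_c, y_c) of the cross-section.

x_c = 46.26 mm, y_c = 76.38 mm

rectangular body: A = 90 × 120 = 10800.00, centroid at (45.00, 60.00).
semicircular top: A = ½π·45² = 3180.86, centroid at (45.00, 139.10).
triangular fin: A = ½·20·35 = 350.00, centroid at (96.67, 11.67).
ΣA = 14330.86 mm², ΣAx_c = 662972.15 mm³, ΣAy_c = 1094536.84 mm³.
x_c = 662972.15/14330.86 = 46.26 mm; y_c = 1094536.84/14330.86 = 76.38 mm.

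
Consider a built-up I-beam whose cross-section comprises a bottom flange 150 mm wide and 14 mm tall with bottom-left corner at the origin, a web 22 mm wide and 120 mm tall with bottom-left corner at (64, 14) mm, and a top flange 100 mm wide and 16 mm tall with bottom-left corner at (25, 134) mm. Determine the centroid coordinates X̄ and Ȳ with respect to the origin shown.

bottom flange: A = 150 × 14 = 2100.00, centroid at (75.00, 7.00).
web: A = 22 × 120 = 2640.00, centroid at (75.00, 74.00).
top flange: A = 100 × 16 = 1600.00, centroid at (75.00, 142.00).
ΣA = 6340.00 mm²
ΣAX̄ = (2100.00)(75.00) + (2640.00)(75.00) + (1600.00)(75.00) = 475500.00 mm³
ΣAȲ = (2100.00)(7.00) + (2640.00)(74.00) + (1600.00)(142.00) = 437260.00 mm³
X̄ = 475500.00 / 6340.00 = 75.00 mm
Ȳ = 437260.00 / 6340.00 = 68.97 mm

X̄ = 75.00 mm, Ȳ = 68.97 mm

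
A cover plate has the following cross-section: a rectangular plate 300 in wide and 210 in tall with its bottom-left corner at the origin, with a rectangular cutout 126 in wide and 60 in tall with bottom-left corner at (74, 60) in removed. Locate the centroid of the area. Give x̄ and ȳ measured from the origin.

Part | A | x̄ᵢ | ȳᵢ | A·x̄ᵢ | A·ȳᵢ
plate | 63000.00 | 150.00 | 105.00 | 9450000.00 | 6615000.00
hole | -7560.00 | 137.00 | 90.00 | -1035720.00 | -680400.00
Σ | 55440.00 |  |  | 8414280.00 | 5934600.00
x̄ = 8414280.00 / 55440.00 = 151.77 in
ȳ = 5934600.00 / 55440.00 = 107.05 in

x̄ = 151.77 in, ȳ = 107.05 in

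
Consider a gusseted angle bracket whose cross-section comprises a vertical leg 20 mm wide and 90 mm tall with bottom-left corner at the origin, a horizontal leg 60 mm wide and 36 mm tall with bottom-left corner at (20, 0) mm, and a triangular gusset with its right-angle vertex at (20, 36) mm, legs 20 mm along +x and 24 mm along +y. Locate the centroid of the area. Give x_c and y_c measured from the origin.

x_c = 31.52 mm, y_c = 31.06 mm

Part | A | x̄ᵢ | ȳᵢ | A·x̄ᵢ | A·ȳᵢ
vertical leg | 1800.00 | 10.00 | 45.00 | 18000.00 | 81000.00
horizontal leg | 2160.00 | 50.00 | 18.00 | 108000.00 | 38880.00
gusset | 240.00 | 26.67 | 44.00 | 6400.00 | 10560.00
Σ | 4200.00 |  |  | 132400.00 | 130440.00
x_c = 132400.00 / 4200.00 = 31.52 mm
y_c = 130440.00 / 4200.00 = 31.06 mm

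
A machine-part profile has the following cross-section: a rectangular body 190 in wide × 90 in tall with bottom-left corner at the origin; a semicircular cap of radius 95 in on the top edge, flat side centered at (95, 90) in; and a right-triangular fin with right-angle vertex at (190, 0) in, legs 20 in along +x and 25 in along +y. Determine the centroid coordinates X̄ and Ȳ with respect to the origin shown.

rectangular body: A = 190 × 90 = 17100.00, centroid at (95.00, 45.00).
semicircular top: A = ½π·95² = 14176.44, centroid at (95.00, 130.32).
triangular fin: A = ½·20·25 = 250.00, centroid at (196.67, 8.33).
ΣA = 31526.44 in²
ΣAX̄ = (17100.00)(95.00) + (14176.44)(95.00) + (250.00)(196.67) = 3020428.17 in³
ΣAȲ = (17100.00)(45.00) + (14176.44)(130.32) + (250.00)(8.33) = 2619045.98 in³
X̄ = 3020428.17 / 31526.44 = 95.81 in
Ȳ = 2619045.98 / 31526.44 = 83.07 in

X̄ = 95.81 in, Ȳ = 83.07 in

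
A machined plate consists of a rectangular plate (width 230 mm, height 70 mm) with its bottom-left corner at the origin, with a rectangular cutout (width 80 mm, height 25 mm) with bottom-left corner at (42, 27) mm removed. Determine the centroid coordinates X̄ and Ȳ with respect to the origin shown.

Part | A | x̄ᵢ | ȳᵢ | A·x̄ᵢ | A·ȳᵢ
plate | 16100.00 | 115.00 | 35.00 | 1851500.00 | 563500.00
hole | -2000.00 | 82.00 | 39.50 | -164000.00 | -79000.00
Σ | 14100.00 |  |  | 1687500.00 | 484500.00
X̄ = 1687500.00 / 14100.00 = 119.68 mm
Ȳ = 484500.00 / 14100.00 = 34.36 mm

X̄ = 119.68 mm, Ȳ = 34.36 mm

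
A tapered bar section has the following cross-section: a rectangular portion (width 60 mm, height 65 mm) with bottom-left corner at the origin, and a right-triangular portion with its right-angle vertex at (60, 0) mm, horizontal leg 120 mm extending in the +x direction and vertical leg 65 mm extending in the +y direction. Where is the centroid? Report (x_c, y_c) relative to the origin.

Part | A | x̄ᵢ | ȳᵢ | A·x̄ᵢ | A·ȳᵢ
rectangular portion | 3900.00 | 30.00 | 32.50 | 117000.00 | 126750.00
triangular portion | 3900.00 | 100.00 | 21.67 | 390000.00 | 84500.00
Σ | 7800.00 |  |  | 507000.00 | 211250.00
x_c = 507000.00 / 7800.00 = 65.00 mm
y_c = 211250.00 / 7800.00 = 27.08 mm

x_c = 65.00 mm, y_c = 27.08 mm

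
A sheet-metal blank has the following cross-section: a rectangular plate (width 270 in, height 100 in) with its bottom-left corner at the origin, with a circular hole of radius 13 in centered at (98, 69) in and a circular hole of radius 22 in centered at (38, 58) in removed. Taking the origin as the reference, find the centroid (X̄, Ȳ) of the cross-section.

plate: A = 270 × 100 = 27000.00, centroid at (135.00, 50.00).
hole 1: A = −π·13² = -530.93, centroid at (98.00, 69.00).
hole 2: A = −π·22² = -1520.53, centroid at (38.00, 58.00).
ΣA = 24948.54 in²
ΣAX̄ = (27000.00)(135.00) + (-530.93)(98.00) + (-1520.53)(38.00) = 3535188.77 in³
ΣAȲ = (27000.00)(50.00) + (-530.93)(69.00) + (-1520.53)(58.00) = 1225175.10 in³
X̄ = 3535188.77 / 24948.54 = 141.70 in
Ȳ = 1225175.10 / 24948.54 = 49.11 in

X̄ = 141.70 in, Ȳ = 49.11 in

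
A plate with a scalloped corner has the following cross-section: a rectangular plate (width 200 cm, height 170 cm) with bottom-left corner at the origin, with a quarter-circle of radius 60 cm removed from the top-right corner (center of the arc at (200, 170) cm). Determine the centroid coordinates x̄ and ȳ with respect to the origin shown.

plate: A = 200 × 170 = 34000.00, centroid at (100.00, 85.00).
removed quarter-circle: A = −¼π·60² = -2827.43, centroid at (174.54, 144.54).
ΣA = 31172.57 cm², ΣAx̄ = 2906513.32 cm³, ΣAȳ = 2481336.32 cm³.
x̄ = 2906513.32/31172.57 = 93.24 cm; ȳ = 2481336.32/31172.57 = 79.60 cm.

x̄ = 93.24 cm, ȳ = 79.60 cm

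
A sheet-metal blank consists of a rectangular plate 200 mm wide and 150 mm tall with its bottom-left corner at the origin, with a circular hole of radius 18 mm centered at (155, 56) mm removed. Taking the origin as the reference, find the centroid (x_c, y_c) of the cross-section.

x_c = 98.07 mm, y_c = 75.67 mm

plate: A = 200 × 150 = 30000.00, centroid at (100.00, 75.00).
hole: A = −π·18² = -1017.88, centroid at (155.00, 56.00).
ΣA = 28982.12 mm², ΣAx_c = 2842229.22 mm³, ΣAy_c = 2192998.94 mm³.
x_c = 2842229.22/28982.12 = 98.07 mm; y_c = 2192998.94/28982.12 = 75.67 mm.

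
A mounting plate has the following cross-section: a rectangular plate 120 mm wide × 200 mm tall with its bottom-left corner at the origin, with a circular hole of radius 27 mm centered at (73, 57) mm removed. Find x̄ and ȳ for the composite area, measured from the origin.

plate: A = 120 × 200 = 24000.00, centroid at (60.00, 100.00).
hole: A = −π·27² = -2290.22, centroid at (73.00, 57.00).
ΣA = 21709.78 mm², ΣAx̄ = 1272813.86 mm³, ΣAȳ = 2269457.40 mm³.
x̄ = 1272813.86/21709.78 = 58.63 mm; ȳ = 2269457.40/21709.78 = 104.54 mm.

x̄ = 58.63 mm, ȳ = 104.54 mm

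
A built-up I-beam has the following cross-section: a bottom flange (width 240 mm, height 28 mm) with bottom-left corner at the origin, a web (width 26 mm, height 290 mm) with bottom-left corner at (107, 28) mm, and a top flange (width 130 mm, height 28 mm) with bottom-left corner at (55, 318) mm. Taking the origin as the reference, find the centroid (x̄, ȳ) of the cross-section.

bottom flange: A = 240 × 28 = 6720.00, centroid at (120.00, 14.00).
web: A = 26 × 290 = 7540.00, centroid at (120.00, 173.00).
top flange: A = 130 × 28 = 3640.00, centroid at (120.00, 332.00).
ΣA = 17900.00 mm², ΣAx̄ = 2148000.00 mm³, ΣAȳ = 2606980.00 mm³.
x̄ = 2148000.00/17900.00 = 120.00 mm; ȳ = 2606980.00/17900.00 = 145.64 mm.

x̄ = 120.00 mm, ȳ = 145.64 mm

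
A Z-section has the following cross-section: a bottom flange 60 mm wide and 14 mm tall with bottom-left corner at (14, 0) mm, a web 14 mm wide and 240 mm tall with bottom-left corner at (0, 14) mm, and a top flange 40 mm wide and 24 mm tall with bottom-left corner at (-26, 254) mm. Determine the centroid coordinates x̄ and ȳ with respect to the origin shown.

x̄ = 10.60 mm, ȳ = 137.88 mm

Part | A | x̄ᵢ | ȳᵢ | A·x̄ᵢ | A·ȳᵢ
bottom flange | 840.00 | 44.00 | 7.00 | 36960.00 | 5880.00
web | 3360.00 | 7.00 | 134.00 | 23520.00 | 450240.00
top flange | 960.00 | -6.00 | 266.00 | -5760.00 | 255360.00
Σ | 5160.00 |  |  | 54720.00 | 711480.00
x̄ = 54720.00 / 5160.00 = 10.60 mm
ȳ = 711480.00 / 5160.00 = 137.88 mm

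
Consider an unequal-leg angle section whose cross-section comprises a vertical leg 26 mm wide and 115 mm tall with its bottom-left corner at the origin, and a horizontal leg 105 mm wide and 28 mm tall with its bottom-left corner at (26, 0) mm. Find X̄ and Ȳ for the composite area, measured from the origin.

vertical leg: A = 26 × 115 = 2990.00, centroid at (13.00, 57.50).
horizontal leg: A = 105 × 28 = 2940.00, centroid at (78.50, 14.00).
ΣA = 5930.00 mm², ΣAX̄ = 269660.00 mm³, ΣAȲ = 213085.00 mm³.
X̄ = 269660.00/5930.00 = 45.47 mm; Ȳ = 213085.00/5930.00 = 35.93 mm.

X̄ = 45.47 mm, Ȳ = 35.93 mm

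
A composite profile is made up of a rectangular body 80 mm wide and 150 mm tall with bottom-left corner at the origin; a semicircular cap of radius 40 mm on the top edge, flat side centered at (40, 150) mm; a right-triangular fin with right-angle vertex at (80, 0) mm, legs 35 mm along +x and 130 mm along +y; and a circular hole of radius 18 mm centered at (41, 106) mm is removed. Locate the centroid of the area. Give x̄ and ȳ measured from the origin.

x̄ = 47.39 mm, ȳ = 83.09 mm

rectangular body: A = 80 × 150 = 12000.00, centroid at (40.00, 75.00).
semicircular top: A = ½π·40² = 2513.27, centroid at (40.00, 166.98).
triangular fin: A = ½·35·130 = 2275.00, centroid at (91.67, 43.33).
hole: A = −π·18² = -1017.88, centroid at (41.00, 106.00).
ΣA = 15770.40 mm²
ΣAx̄ = (12000.00)(40.00) + (2513.27)(40.00) + (2275.00)(91.67) + (-1017.88)(41.00) = 747339.71 mm³
ΣAȳ = (12000.00)(75.00) + (2513.27)(166.98) + (2275.00)(43.33) + (-1017.88)(106.00) = 1310346.26 mm³
x̄ = 747339.71 / 15770.40 = 47.39 mm
ȳ = 1310346.26 / 15770.40 = 83.09 mm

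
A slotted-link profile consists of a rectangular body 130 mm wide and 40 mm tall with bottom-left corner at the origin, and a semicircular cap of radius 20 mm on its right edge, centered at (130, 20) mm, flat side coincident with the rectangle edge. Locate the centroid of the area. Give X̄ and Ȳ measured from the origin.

Part | A | x̄ᵢ | ȳᵢ | A·x̄ᵢ | A·ȳᵢ
rectangular body | 5200.00 | 65.00 | 20.00 | 338000.00 | 104000.00
semicircular end | 628.32 | 138.49 | 20.00 | 87014.74 | 12566.37
Σ | 5828.32 |  |  | 425014.74 | 116566.37
X̄ = 425014.74 / 5828.32 = 72.92 mm
Ȳ = 116566.37 / 5828.32 = 20.00 mm

X̄ = 72.92 mm, Ȳ = 20.00 mm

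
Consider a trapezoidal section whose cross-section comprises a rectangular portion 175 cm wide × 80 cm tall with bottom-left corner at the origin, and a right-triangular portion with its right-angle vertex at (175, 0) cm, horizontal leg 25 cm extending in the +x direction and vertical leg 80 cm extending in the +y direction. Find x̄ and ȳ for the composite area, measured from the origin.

rectangular portion: A = 175 × 80 = 14000.00, centroid at (87.50, 40.00).
triangular portion: A = ½·25·80 = 1000.00, centroid at (183.33, 26.67).
ΣA = 15000.00 cm²
ΣAx̄ = (14000.00)(87.50) + (1000.00)(183.33) = 1408333.33 cm³
ΣAȳ = (14000.00)(40.00) + (1000.00)(26.67) = 586666.67 cm³
x̄ = 1408333.33 / 15000.00 = 93.89 cm
ȳ = 586666.67 / 15000.00 = 39.11 cm

x̄ = 93.89 cm, ȳ = 39.11 cm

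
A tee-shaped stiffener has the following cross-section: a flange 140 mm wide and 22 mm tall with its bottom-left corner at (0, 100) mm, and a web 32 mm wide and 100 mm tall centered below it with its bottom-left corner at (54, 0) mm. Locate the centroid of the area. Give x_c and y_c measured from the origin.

x_c = 70.00 mm, y_c = 79.92 mm

web: A = 32 × 100 = 3200.00, centroid at (70.00, 50.00).
flange: A = 140 × 22 = 3080.00, centroid at (70.00, 111.00).
ΣA = 6280.00 mm², ΣAx_c = 439600.00 mm³, ΣAy_c = 501880.00 mm³.
x_c = 439600.00/6280.00 = 70.00 mm; y_c = 501880.00/6280.00 = 79.92 mm.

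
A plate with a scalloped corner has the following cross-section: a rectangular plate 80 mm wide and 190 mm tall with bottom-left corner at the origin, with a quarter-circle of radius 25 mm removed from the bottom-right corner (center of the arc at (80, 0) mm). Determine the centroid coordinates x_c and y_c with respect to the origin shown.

x_c = 39.02 mm, y_c = 97.82 mm

plate: A = 80 × 190 = 15200.00, centroid at (40.00, 95.00).
removed quarter-circle: A = −¼π·25² = -490.87, centroid at (69.39, 10.61).
ΣA = 14709.13 mm², ΣAx_c = 573938.43 mm³, ΣAy_c = 1438791.67 mm³.
x_c = 573938.43/14709.13 = 39.02 mm; y_c = 1438791.67/14709.13 = 97.82 mm.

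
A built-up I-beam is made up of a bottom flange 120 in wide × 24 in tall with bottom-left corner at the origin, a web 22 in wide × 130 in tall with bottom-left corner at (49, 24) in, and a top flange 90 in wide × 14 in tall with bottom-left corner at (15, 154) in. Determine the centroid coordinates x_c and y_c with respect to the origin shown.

bottom flange: A = 120 × 24 = 2880.00, centroid at (60.00, 12.00).
web: A = 22 × 130 = 2860.00, centroid at (60.00, 89.00).
top flange: A = 90 × 14 = 1260.00, centroid at (60.00, 161.00).
ΣA = 7000.00 in², ΣAx_c = 420000.00 in³, ΣAy_c = 491960.00 in³.
x_c = 420000.00/7000.00 = 60.00 in; y_c = 491960.00/7000.00 = 70.28 in.

x_c = 60.00 in, y_c = 70.28 in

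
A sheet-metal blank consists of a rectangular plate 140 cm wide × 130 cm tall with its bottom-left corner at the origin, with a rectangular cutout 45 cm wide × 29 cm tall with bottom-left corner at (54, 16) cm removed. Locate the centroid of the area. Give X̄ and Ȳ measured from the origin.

plate: A = 140 × 130 = 18200.00, centroid at (70.00, 65.00).
hole: A = −(45 × 29) = -1305.00, centroid at (76.50, 30.50).
ΣA = 16895.00 cm², ΣAX̄ = 1174167.50 cm³, ΣAȲ = 1143197.50 cm³.
X̄ = 1174167.50/16895.00 = 69.50 cm; Ȳ = 1143197.50/16895.00 = 67.66 cm.

X̄ = 69.50 cm, Ȳ = 67.66 cm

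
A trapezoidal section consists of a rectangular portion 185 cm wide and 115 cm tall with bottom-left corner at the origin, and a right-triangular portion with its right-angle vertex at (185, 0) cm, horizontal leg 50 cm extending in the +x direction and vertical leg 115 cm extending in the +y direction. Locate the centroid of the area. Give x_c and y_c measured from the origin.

Part | A | x̄ᵢ | ȳᵢ | A·x̄ᵢ | A·ȳᵢ
rectangular portion | 21275.00 | 92.50 | 57.50 | 1967937.50 | 1223312.50
triangular portion | 2875.00 | 201.67 | 38.33 | 579791.67 | 110208.33
Σ | 24150.00 |  |  | 2547729.17 | 1333520.83
x_c = 2547729.17 / 24150.00 = 105.50 cm
y_c = 1333520.83 / 24150.00 = 55.22 cm

x_c = 105.50 cm, y_c = 55.22 cm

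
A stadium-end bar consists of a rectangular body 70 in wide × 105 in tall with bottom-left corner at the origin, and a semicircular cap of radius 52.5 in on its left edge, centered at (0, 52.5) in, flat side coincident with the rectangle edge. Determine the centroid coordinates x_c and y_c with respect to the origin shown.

x_c = 13.77 in, y_c = 52.50 in

rectangular body: A = 70 × 105 = 7350.00, centroid at (35.00, 52.50).
semicircular end: A = ½π·52.5² = 4329.51, centroid at (-22.28, 52.50).
ΣA = 11679.51 in², ΣAx_c = 160781.25 in³, ΣAy_c = 613174.14 in³.
x_c = 160781.25/11679.51 = 13.77 in; y_c = 613174.14/11679.51 = 52.50 in.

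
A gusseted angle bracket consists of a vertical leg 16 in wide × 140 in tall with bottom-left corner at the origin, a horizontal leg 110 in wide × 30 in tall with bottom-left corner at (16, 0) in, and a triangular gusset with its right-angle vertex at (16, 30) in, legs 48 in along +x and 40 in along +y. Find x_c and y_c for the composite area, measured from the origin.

x_c = 43.53 in, y_c = 38.14 in

vertical leg: A = 16 × 140 = 2240.00, centroid at (8.00, 70.00).
horizontal leg: A = 110 × 30 = 3300.00, centroid at (71.00, 15.00).
gusset: A = ½·48·40 = 960.00, centroid at (32.00, 43.33).
ΣA = 6500.00 in²
ΣAx_c = (2240.00)(8.00) + (3300.00)(71.00) + (960.00)(32.00) = 282940.00 in³
ΣAy_c = (2240.00)(70.00) + (3300.00)(15.00) + (960.00)(43.33) = 247900.00 in³
x_c = 282940.00 / 6500.00 = 43.53 in
y_c = 247900.00 / 6500.00 = 38.14 in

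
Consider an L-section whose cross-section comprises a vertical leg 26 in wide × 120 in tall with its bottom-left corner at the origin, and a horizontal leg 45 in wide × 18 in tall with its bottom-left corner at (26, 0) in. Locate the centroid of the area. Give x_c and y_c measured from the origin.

x_c = 20.32 in, y_c = 49.49 in

vertical leg: A = 26 × 120 = 3120.00, centroid at (13.00, 60.00).
horizontal leg: A = 45 × 18 = 810.00, centroid at (48.50, 9.00).
ΣA = 3930.00 in²
ΣAx_c = (3120.00)(13.00) + (810.00)(48.50) = 79845.00 in³
ΣAy_c = (3120.00)(60.00) + (810.00)(9.00) = 194490.00 in³
x_c = 79845.00 / 3930.00 = 20.32 in
y_c = 194490.00 / 3930.00 = 49.49 in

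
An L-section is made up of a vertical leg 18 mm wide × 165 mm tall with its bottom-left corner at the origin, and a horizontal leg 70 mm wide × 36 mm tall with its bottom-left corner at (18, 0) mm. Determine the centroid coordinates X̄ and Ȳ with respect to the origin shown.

X̄ = 29.20 mm, Ȳ = 52.89 mm

vertical leg: A = 18 × 165 = 2970.00, centroid at (9.00, 82.50).
horizontal leg: A = 70 × 36 = 2520.00, centroid at (53.00, 18.00).
ΣA = 5490.00 mm², ΣAX̄ = 160290.00 mm³, ΣAȲ = 290385.00 mm³.
X̄ = 160290.00/5490.00 = 29.20 mm; Ȳ = 290385.00/5490.00 = 52.89 mm.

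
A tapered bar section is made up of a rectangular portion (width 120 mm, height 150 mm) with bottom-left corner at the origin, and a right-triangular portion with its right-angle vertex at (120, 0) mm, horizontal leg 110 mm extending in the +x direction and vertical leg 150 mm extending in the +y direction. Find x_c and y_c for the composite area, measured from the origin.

rectangular portion: A = 120 × 150 = 18000.00, centroid at (60.00, 75.00).
triangular portion: A = ½·110·150 = 8250.00, centroid at (156.67, 50.00).
ΣA = 26250.00 mm², ΣAx_c = 2372500.00 mm³, ΣAy_c = 1762500.00 mm³.
x_c = 2372500.00/26250.00 = 90.38 mm; y_c = 1762500.00/26250.00 = 67.14 mm.

x_c = 90.38 mm, y_c = 67.14 mm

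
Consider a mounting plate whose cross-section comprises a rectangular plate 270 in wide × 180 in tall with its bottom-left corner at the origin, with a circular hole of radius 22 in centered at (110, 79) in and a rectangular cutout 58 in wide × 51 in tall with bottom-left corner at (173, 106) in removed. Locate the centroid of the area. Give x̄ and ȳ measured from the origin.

Part | A | x̄ᵢ | ȳᵢ | A·x̄ᵢ | A·ȳᵢ
plate | 48600.00 | 135.00 | 90.00 | 6561000.00 | 4374000.00
hole 1 | -1520.53 | 110.00 | 79.00 | -167258.39 | -120121.94
hole 2 | -2958.00 | 202.00 | 131.50 | -597516.00 | -388977.00
Σ | 44121.47 |  |  | 5796225.61 | 3864901.06
x̄ = 5796225.61 / 44121.47 = 131.37 in
ȳ = 3864901.06 / 44121.47 = 87.60 in

x̄ = 131.37 in, ȳ = 87.60 in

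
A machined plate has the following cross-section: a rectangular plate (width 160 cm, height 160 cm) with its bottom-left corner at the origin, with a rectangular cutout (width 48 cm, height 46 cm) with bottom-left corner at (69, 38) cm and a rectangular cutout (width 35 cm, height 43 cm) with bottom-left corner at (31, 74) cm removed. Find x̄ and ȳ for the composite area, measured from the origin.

x̄ = 80.85 cm, ȳ = 80.85 cm

Part | A | x̄ᵢ | ȳᵢ | A·x̄ᵢ | A·ȳᵢ
plate | 25600.00 | 80.00 | 80.00 | 2048000.00 | 2048000.00
hole 1 | -2208.00 | 93.00 | 61.00 | -205344.00 | -134688.00
hole 2 | -1505.00 | 48.50 | 95.50 | -72992.50 | -143727.50
Σ | 21887.00 |  |  | 1769663.50 | 1769584.50
x̄ = 1769663.50 / 21887.00 = 80.85 cm
ȳ = 1769584.50 / 21887.00 = 80.85 cm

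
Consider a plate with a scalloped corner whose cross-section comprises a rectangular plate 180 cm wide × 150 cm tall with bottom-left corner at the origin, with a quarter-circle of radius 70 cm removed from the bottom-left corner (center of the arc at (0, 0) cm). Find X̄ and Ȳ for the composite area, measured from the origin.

X̄ = 100.02 cm, Ȳ = 82.53 cm

plate: A = 180 × 150 = 27000.00, centroid at (90.00, 75.00).
removed quarter-circle: A = −¼π·70² = -3848.45, centroid at (29.71, 29.71).
ΣA = 23151.55 cm²
ΣAX̄ = (27000.00)(90.00) + (-3848.45)(29.71) = 2315666.67 cm³
ΣAȲ = (27000.00)(75.00) + (-3848.45)(29.71) = 1910666.67 cm³
X̄ = 2315666.67 / 23151.55 = 100.02 cm
Ȳ = 1910666.67 / 23151.55 = 82.53 cm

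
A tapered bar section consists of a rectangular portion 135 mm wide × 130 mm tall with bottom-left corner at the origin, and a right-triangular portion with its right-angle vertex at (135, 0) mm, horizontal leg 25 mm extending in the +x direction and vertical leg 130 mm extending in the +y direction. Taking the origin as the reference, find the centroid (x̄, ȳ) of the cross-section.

x̄ = 73.93 mm, ȳ = 63.16 mm

Part | A | x̄ᵢ | ȳᵢ | A·x̄ᵢ | A·ȳᵢ
rectangular portion | 17550.00 | 67.50 | 65.00 | 1184625.00 | 1140750.00
triangular portion | 1625.00 | 143.33 | 43.33 | 232916.67 | 70416.67
Σ | 19175.00 |  |  | 1417541.67 | 1211166.67
x̄ = 1417541.67 / 19175.00 = 73.93 mm
ȳ = 1211166.67 / 19175.00 = 63.16 mm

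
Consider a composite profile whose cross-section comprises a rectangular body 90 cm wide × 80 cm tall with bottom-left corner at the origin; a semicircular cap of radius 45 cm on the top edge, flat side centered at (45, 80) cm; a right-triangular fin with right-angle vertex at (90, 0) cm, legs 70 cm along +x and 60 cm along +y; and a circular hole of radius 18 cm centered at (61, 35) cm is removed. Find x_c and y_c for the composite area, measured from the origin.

x_c = 56.10 cm, y_c = 53.18 cm

rectangular body: A = 90 × 80 = 7200.00, centroid at (45.00, 40.00).
semicircular top: A = ½π·45² = 3180.86, centroid at (45.00, 99.10).
triangular fin: A = ½·70·60 = 2100.00, centroid at (113.33, 20.00).
hole: A = −π·18² = -1017.88, centroid at (61.00, 35.00).
ΣA = 11462.99 cm², ΣAx_c = 643048.38 cm³, ΣAy_c = 609593.34 cm³.
x_c = 643048.38/11462.99 = 56.10 cm; y_c = 609593.34/11462.99 = 53.18 cm.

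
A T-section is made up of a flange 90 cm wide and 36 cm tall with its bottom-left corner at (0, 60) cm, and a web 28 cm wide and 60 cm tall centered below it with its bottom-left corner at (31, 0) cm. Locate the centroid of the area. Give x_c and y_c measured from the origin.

x_c = 45.00 cm, y_c = 61.61 cm

web: A = 28 × 60 = 1680.00, centroid at (45.00, 30.00).
flange: A = 90 × 36 = 3240.00, centroid at (45.00, 78.00).
ΣA = 4920.00 cm²
ΣAx_c = (1680.00)(45.00) + (3240.00)(45.00) = 221400.00 cm³
ΣAy_c = (1680.00)(30.00) + (3240.00)(78.00) = 303120.00 cm³
x_c = 221400.00 / 4920.00 = 45.00 cm
y_c = 303120.00 / 4920.00 = 61.61 cm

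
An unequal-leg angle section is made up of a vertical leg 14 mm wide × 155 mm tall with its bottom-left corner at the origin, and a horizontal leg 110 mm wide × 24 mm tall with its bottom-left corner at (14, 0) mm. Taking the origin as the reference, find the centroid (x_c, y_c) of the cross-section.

Part | A | x̄ᵢ | ȳᵢ | A·x̄ᵢ | A·ȳᵢ
vertical leg | 2170.00 | 7.00 | 77.50 | 15190.00 | 168175.00
horizontal leg | 2640.00 | 69.00 | 12.00 | 182160.00 | 31680.00
Σ | 4810.00 |  |  | 197350.00 | 199855.00
x_c = 197350.00 / 4810.00 = 41.03 mm
y_c = 199855.00 / 4810.00 = 41.55 mm

x_c = 41.03 mm, y_c = 41.55 mm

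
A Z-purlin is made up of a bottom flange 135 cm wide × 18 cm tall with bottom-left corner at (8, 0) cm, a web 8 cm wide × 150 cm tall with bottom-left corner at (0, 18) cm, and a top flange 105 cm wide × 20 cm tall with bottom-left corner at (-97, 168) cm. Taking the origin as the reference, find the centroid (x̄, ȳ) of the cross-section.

bottom flange: A = 135 × 18 = 2430.00, centroid at (75.50, 9.00).
web: A = 8 × 150 = 1200.00, centroid at (4.00, 93.00).
top flange: A = 105 × 20 = 2100.00, centroid at (-44.50, 178.00).
ΣA = 5730.00 cm², ΣAx̄ = 94815.00 cm³, ΣAȳ = 507270.00 cm³.
x̄ = 94815.00/5730.00 = 16.55 cm; ȳ = 507270.00/5730.00 = 88.53 cm.

x̄ = 16.55 cm, ȳ = 88.53 cm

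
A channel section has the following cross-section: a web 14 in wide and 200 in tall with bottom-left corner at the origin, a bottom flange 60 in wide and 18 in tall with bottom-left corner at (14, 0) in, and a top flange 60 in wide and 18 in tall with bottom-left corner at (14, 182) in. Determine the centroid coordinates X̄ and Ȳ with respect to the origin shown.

web: A = 14 × 200 = 2800.00, centroid at (7.00, 100.00).
bottom flange: A = 60 × 18 = 1080.00, centroid at (44.00, 9.00).
top flange: A = 60 × 18 = 1080.00, centroid at (44.00, 191.00).
ΣA = 4960.00 in², ΣAX̄ = 114640.00 in³, ΣAȲ = 496000.00 in³.
X̄ = 114640.00/4960.00 = 23.11 in; Ȳ = 496000.00/4960.00 = 100.00 in.

X̄ = 23.11 in, Ȳ = 100.00 in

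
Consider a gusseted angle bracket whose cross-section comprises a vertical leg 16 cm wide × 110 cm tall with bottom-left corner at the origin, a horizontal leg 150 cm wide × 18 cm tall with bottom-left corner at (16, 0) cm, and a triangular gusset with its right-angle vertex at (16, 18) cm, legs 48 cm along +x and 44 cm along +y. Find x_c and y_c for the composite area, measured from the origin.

Part | A | x̄ᵢ | ȳᵢ | A·x̄ᵢ | A·ȳᵢ
vertical leg | 1760.00 | 8.00 | 55.00 | 14080.00 | 96800.00
horizontal leg | 2700.00 | 91.00 | 9.00 | 245700.00 | 24300.00
gusset | 1056.00 | 32.00 | 32.67 | 33792.00 | 34496.00
Σ | 5516.00 |  |  | 293572.00 | 155596.00
x_c = 293572.00 / 5516.00 = 53.22 cm
y_c = 155596.00 / 5516.00 = 28.21 cm

x_c = 53.22 cm, y_c = 28.21 cm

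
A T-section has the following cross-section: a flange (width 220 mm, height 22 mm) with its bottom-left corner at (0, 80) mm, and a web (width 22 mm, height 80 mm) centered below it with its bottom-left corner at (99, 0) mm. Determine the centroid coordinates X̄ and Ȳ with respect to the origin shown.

X̄ = 110.00 mm, Ȳ = 77.40 mm

Part | A | x̄ᵢ | ȳᵢ | A·x̄ᵢ | A·ȳᵢ
web | 1760.00 | 110.00 | 40.00 | 193600.00 | 70400.00
flange | 4840.00 | 110.00 | 91.00 | 532400.00 | 440440.00
Σ | 6600.00 |  |  | 726000.00 | 510840.00
X̄ = 726000.00 / 6600.00 = 110.00 mm
Ȳ = 510840.00 / 6600.00 = 77.40 mm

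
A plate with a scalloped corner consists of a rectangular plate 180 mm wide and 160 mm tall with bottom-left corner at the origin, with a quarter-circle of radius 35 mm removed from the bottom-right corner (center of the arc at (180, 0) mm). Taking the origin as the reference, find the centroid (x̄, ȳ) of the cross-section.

plate: A = 180 × 160 = 28800.00, centroid at (90.00, 80.00).
removed quarter-circle: A = −¼π·35² = -962.11, centroid at (165.15, 14.85).
ΣA = 27837.89 mm²
ΣAx̄ = (28800.00)(90.00) + (-962.11)(165.15) = 2433111.37 mm³
ΣAȳ = (28800.00)(80.00) + (-962.11)(14.85) = 2289708.33 mm³
x̄ = 2433111.37 / 27837.89 = 87.40 mm
ȳ = 2289708.33 / 27837.89 = 82.25 mm

x̄ = 87.40 mm, ȳ = 82.25 mm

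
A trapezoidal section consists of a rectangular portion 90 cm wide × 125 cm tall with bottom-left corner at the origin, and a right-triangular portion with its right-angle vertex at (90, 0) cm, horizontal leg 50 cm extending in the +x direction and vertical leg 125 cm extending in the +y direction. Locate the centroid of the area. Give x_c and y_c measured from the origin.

rectangular portion: A = 90 × 125 = 11250.00, centroid at (45.00, 62.50).
triangular portion: A = ½·50·125 = 3125.00, centroid at (106.67, 41.67).
ΣA = 14375.00 cm², ΣAx_c = 839583.33 cm³, ΣAy_c = 833333.33 cm³.
x_c = 839583.33/14375.00 = 58.41 cm; y_c = 833333.33/14375.00 = 57.97 cm.

x_c = 58.41 cm, y_c = 57.97 cm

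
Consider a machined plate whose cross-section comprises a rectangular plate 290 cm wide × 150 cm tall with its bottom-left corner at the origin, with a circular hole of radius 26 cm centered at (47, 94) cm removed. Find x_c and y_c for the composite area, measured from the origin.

plate: A = 290 × 150 = 43500.00, centroid at (145.00, 75.00).
hole: A = −π·26² = -2123.72, centroid at (47.00, 94.00).
ΣA = 41376.28 cm²
ΣAx_c = (43500.00)(145.00) + (-2123.72)(47.00) = 6207685.32 cm³
ΣAy_c = (43500.00)(75.00) + (-2123.72)(94.00) = 3062870.64 cm³
x_c = 6207685.32 / 41376.28 = 150.03 cm
y_c = 3062870.64 / 41376.28 = 74.02 cm

x_c = 150.03 cm, y_c = 74.02 cm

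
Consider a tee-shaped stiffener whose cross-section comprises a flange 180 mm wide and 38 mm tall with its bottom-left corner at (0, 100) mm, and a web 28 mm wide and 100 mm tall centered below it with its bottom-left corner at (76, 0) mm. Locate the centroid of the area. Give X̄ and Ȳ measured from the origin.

X̄ = 90.00 mm, Ȳ = 98.96 mm

web: A = 28 × 100 = 2800.00, centroid at (90.00, 50.00).
flange: A = 180 × 38 = 6840.00, centroid at (90.00, 119.00).
ΣA = 9640.00 mm², ΣAX̄ = 867600.00 mm³, ΣAȲ = 953960.00 mm³.
X̄ = 867600.00/9640.00 = 90.00 mm; Ȳ = 953960.00/9640.00 = 98.96 mm.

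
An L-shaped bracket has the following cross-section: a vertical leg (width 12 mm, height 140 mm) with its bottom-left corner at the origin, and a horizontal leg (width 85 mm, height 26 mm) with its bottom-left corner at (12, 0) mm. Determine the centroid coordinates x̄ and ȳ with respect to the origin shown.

x̄ = 33.55 mm, ȳ = 37.62 mm

vertical leg: A = 12 × 140 = 1680.00, centroid at (6.00, 70.00).
horizontal leg: A = 85 × 26 = 2210.00, centroid at (54.50, 13.00).
ΣA = 3890.00 mm², ΣAx̄ = 130525.00 mm³, ΣAȳ = 146330.00 mm³.
x̄ = 130525.00/3890.00 = 33.55 mm; ȳ = 146330.00/3890.00 = 37.62 mm.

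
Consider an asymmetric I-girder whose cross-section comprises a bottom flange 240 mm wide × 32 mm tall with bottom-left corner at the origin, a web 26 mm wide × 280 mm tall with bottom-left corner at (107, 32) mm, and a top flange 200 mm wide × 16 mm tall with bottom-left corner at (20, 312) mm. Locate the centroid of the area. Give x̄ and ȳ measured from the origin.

bottom flange: A = 240 × 32 = 7680.00, centroid at (120.00, 16.00).
web: A = 26 × 280 = 7280.00, centroid at (120.00, 172.00).
top flange: A = 200 × 16 = 3200.00, centroid at (120.00, 320.00).
ΣA = 18160.00 mm², ΣAx̄ = 2179200.00 mm³, ΣAȳ = 2399040.00 mm³.
x̄ = 2179200.00/18160.00 = 120.00 mm; ȳ = 2399040.00/18160.00 = 132.11 mm.

x̄ = 120.00 mm, ȳ = 132.11 mm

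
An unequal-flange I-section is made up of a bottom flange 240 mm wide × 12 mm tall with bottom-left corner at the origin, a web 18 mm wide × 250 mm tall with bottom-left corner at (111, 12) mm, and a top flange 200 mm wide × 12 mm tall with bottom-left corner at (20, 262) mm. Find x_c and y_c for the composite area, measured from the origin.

bottom flange: A = 240 × 12 = 2880.00, centroid at (120.00, 6.00).
web: A = 18 × 250 = 4500.00, centroid at (120.00, 137.00).
top flange: A = 200 × 12 = 2400.00, centroid at (120.00, 268.00).
ΣA = 9780.00 mm², ΣAx_c = 1173600.00 mm³, ΣAy_c = 1276980.00 mm³.
x_c = 1173600.00/9780.00 = 120.00 mm; y_c = 1276980.00/9780.00 = 130.57 mm.

x_c = 120.00 mm, y_c = 130.57 mm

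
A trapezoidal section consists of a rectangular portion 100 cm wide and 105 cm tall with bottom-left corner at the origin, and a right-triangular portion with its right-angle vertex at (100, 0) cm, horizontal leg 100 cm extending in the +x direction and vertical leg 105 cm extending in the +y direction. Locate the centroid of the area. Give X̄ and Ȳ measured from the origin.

X̄ = 77.78 cm, Ȳ = 46.67 cm

rectangular portion: A = 100 × 105 = 10500.00, centroid at (50.00, 52.50).
triangular portion: A = ½·100·105 = 5250.00, centroid at (133.33, 35.00).
ΣA = 15750.00 cm², ΣAX̄ = 1225000.00 cm³, ΣAȲ = 735000.00 cm³.
X̄ = 1225000.00/15750.00 = 77.78 cm; Ȳ = 735000.00/15750.00 = 46.67 cm.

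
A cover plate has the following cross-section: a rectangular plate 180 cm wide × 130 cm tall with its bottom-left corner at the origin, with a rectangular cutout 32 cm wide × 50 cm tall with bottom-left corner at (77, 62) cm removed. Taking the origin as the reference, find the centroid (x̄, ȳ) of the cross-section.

Part | A | x̄ᵢ | ȳᵢ | A·x̄ᵢ | A·ȳᵢ
plate | 23400.00 | 90.00 | 65.00 | 2106000.00 | 1521000.00
hole | -1600.00 | 93.00 | 87.00 | -148800.00 | -139200.00
Σ | 21800.00 |  |  | 1957200.00 | 1381800.00
x̄ = 1957200.00 / 21800.00 = 89.78 cm
ȳ = 1381800.00 / 21800.00 = 63.39 cm

x̄ = 89.78 cm, ȳ = 63.39 cm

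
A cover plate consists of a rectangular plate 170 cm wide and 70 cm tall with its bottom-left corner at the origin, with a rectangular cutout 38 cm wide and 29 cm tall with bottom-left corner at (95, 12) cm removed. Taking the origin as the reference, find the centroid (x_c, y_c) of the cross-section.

plate: A = 170 × 70 = 11900.00, centroid at (85.00, 35.00).
hole: A = −(38 × 29) = -1102.00, centroid at (114.00, 26.50).
ΣA = 10798.00 cm², ΣAx_c = 885872.00 cm³, ΣAy_c = 387297.00 cm³.
x_c = 885872.00/10798.00 = 82.04 cm; y_c = 387297.00/10798.00 = 35.87 cm.

x_c = 82.04 cm, y_c = 35.87 cm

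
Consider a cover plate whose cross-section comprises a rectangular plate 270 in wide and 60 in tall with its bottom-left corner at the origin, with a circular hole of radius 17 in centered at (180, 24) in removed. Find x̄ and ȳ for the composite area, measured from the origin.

plate: A = 270 × 60 = 16200.00, centroid at (135.00, 30.00).
hole: A = −π·17² = -907.92, centroid at (180.00, 24.00).
ΣA = 15292.08 in²
ΣAx̄ = (16200.00)(135.00) + (-907.92)(180.00) = 2023574.35 in³
ΣAȳ = (16200.00)(30.00) + (-907.92)(24.00) = 464209.91 in³
x̄ = 2023574.35 / 15292.08 = 132.33 in
ȳ = 464209.91 / 15292.08 = 30.36 in

x̄ = 132.33 in, ȳ = 30.36 in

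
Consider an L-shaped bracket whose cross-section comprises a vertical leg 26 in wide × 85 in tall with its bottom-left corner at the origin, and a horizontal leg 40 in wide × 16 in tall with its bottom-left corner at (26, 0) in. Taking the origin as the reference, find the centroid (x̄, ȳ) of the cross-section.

vertical leg: A = 26 × 85 = 2210.00, centroid at (13.00, 42.50).
horizontal leg: A = 40 × 16 = 640.00, centroid at (46.00, 8.00).
ΣA = 2850.00 in², ΣAx̄ = 58170.00 in³, ΣAȳ = 99045.00 in³.
x̄ = 58170.00/2850.00 = 20.41 in; ȳ = 99045.00/2850.00 = 34.75 in.

x̄ = 20.41 in, ȳ = 34.75 in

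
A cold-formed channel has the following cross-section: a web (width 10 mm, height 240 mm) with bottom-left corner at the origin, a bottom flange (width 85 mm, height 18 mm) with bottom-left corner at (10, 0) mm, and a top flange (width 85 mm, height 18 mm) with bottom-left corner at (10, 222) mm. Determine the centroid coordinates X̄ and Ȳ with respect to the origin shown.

X̄ = 31.62 mm, Ȳ = 120.00 mm

Part | A | x̄ᵢ | ȳᵢ | A·x̄ᵢ | A·ȳᵢ
web | 2400.00 | 5.00 | 120.00 | 12000.00 | 288000.00
bottom flange | 1530.00 | 52.50 | 9.00 | 80325.00 | 13770.00
top flange | 1530.00 | 52.50 | 231.00 | 80325.00 | 353430.00
Σ | 5460.00 |  |  | 172650.00 | 655200.00
X̄ = 172650.00 / 5460.00 = 31.62 mm
Ȳ = 655200.00 / 5460.00 = 120.00 mm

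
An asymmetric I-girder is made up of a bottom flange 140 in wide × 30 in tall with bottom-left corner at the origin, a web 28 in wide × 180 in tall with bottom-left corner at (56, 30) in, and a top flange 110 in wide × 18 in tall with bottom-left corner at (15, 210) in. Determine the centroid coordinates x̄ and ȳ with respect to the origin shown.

x̄ = 70.00 in, ȳ = 98.17 in

bottom flange: A = 140 × 30 = 4200.00, centroid at (70.00, 15.00).
web: A = 28 × 180 = 5040.00, centroid at (70.00, 120.00).
top flange: A = 110 × 18 = 1980.00, centroid at (70.00, 219.00).
ΣA = 11220.00 in²
ΣAx̄ = (4200.00)(70.00) + (5040.00)(70.00) + (1980.00)(70.00) = 785400.00 in³
ΣAȳ = (4200.00)(15.00) + (5040.00)(120.00) + (1980.00)(219.00) = 1101420.00 in³
x̄ = 785400.00 / 11220.00 = 70.00 in
ȳ = 1101420.00 / 11220.00 = 98.17 in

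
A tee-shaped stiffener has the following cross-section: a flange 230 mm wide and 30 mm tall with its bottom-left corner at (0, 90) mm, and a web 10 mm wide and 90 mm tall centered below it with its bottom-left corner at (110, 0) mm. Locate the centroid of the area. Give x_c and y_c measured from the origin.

x_c = 115.00 mm, y_c = 98.08 mm

Part | A | x̄ᵢ | ȳᵢ | A·x̄ᵢ | A·ȳᵢ
web | 900.00 | 115.00 | 45.00 | 103500.00 | 40500.00
flange | 6900.00 | 115.00 | 105.00 | 793500.00 | 724500.00
Σ | 7800.00 |  |  | 897000.00 | 765000.00
x_c = 897000.00 / 7800.00 = 115.00 mm
y_c = 765000.00 / 7800.00 = 98.08 mm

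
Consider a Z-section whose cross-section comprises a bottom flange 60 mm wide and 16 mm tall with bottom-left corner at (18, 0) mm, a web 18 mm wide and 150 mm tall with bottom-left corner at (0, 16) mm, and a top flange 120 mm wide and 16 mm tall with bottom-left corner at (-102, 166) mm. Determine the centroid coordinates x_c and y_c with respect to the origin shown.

Part | A | x̄ᵢ | ȳᵢ | A·x̄ᵢ | A·ȳᵢ
bottom flange | 960.00 | 48.00 | 8.00 | 46080.00 | 7680.00
web | 2700.00 | 9.00 | 91.00 | 24300.00 | 245700.00
top flange | 1920.00 | -42.00 | 174.00 | -80640.00 | 334080.00
Σ | 5580.00 |  |  | -10260.00 | 587460.00
x_c = -10260.00 / 5580.00 = -1.84 mm
y_c = 587460.00 / 5580.00 = 105.28 mm

x_c = -1.84 mm, y_c = 105.28 mm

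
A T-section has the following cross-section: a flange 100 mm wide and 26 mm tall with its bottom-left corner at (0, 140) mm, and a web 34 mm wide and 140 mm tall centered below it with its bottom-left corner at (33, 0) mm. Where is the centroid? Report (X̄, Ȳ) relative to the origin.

X̄ = 50.00 mm, Ȳ = 99.32 mm

web: A = 34 × 140 = 4760.00, centroid at (50.00, 70.00).
flange: A = 100 × 26 = 2600.00, centroid at (50.00, 153.00).
ΣA = 7360.00 mm², ΣAX̄ = 368000.00 mm³, ΣAȲ = 731000.00 mm³.
X̄ = 368000.00/7360.00 = 50.00 mm; Ȳ = 731000.00/7360.00 = 99.32 mm.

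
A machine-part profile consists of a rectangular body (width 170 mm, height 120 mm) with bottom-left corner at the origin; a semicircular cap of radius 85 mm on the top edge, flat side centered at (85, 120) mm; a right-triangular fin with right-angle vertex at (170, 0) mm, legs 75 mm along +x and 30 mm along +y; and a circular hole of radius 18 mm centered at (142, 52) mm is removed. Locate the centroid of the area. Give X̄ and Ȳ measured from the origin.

X̄ = 87.06 mm, Ȳ = 92.72 mm

rectangular body: A = 170 × 120 = 20400.00, centroid at (85.00, 60.00).
semicircular top: A = ½π·85² = 11349.00, centroid at (85.00, 156.08).
triangular fin: A = ½·75·30 = 1125.00, centroid at (195.00, 10.00).
hole: A = −π·18² = -1017.88, centroid at (142.00, 52.00).
ΣA = 31856.13 mm², ΣAX̄ = 2773501.90 mm³, ΣAȲ = 2953617.53 mm³.
X̄ = 2773501.90/31856.13 = 87.06 mm; Ȳ = 2953617.53/31856.13 = 92.72 mm.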